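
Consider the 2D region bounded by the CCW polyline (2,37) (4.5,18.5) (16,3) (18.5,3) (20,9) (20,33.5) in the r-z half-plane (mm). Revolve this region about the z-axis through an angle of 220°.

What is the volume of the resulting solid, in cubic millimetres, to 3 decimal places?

Profile (r,z), 6 vertices: (2,37) (4.5,18.5) (16,3) (18.5,3) (20,9) (20,33.5)
edge 0: (2,37)→(4.5,18.5)  cross = 2·18.5 − 4.5·37 = -129.5000; (r_i+r_j)·cross = 6.5·-129.5000 = -841.7500
edge 1: (4.5,18.5)→(16,3)  cross = 4.5·3 − 16·18.5 = -282.5000; (r_i+r_j)·cross = 20.5·-282.5000 = -5791.2500
edge 2: (16,3)→(18.5,3)  cross = 16·3 − 18.5·3 = -7.5000; (r_i+r_j)·cross = 34.5·-7.5000 = -258.7500
edge 3: (18.5,3)→(20,9)  cross = 18.5·9 − 20·3 = 106.5000; (r_i+r_j)·cross = 38.5·106.5000 = 4100.2500
edge 4: (20,9)→(20,33.5)  cross = 20·33.5 − 20·9 = 490.0000; (r_i+r_j)·cross = 40·490.0000 = 19600.0000
edge 5: (20,33.5)→(2,37)  cross = 20·37 − 2·33.5 = 673.0000; (r_i+r_j)·cross = 22·673.0000 = 14806.0000
Σcross = 850.0000 → A = |Σcross|/2 = 425.0000 mm²
Σ(r_i+r_j)·cross = 31614.5000 → first moment M = |Σ|/6 = 5269.0833
R_c = M/A = 5269.0833/425.0000 = 12.3978 mm
θ = 220° = 3.839724 rad
V = θ·R_c·A = 3.839724·12.3978·425.0000 = 20231.828 mm³

Volume = 20231.828 mm³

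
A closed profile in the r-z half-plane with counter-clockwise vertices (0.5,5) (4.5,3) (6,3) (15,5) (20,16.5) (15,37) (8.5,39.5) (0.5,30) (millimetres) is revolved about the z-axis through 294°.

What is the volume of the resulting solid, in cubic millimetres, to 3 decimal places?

Profile (r,z), 8 vertices: (0.5,5) (4.5,3) (6,3) (15,5) (20,16.5) (15,37) (8.5,39.5) (0.5,30)
edge 0: (0.5,5)→(4.5,3)  cross = 0.5·3 − 4.5·5 = -21.0000; (r_i+r_j)·cross = 5·-21.0000 = -105.0000
edge 1: (4.5,3)→(6,3)  cross = 4.5·3 − 6·3 = -4.5000; (r_i+r_j)·cross = 10.5·-4.5000 = -47.2500
edge 2: (6,3)→(15,5)  cross = 6·5 − 15·3 = -15.0000; (r_i+r_j)·cross = 21·-15.0000 = -315.0000
edge 3: (15,5)→(20,16.5)  cross = 15·16.5 − 20·5 = 147.5000; (r_i+r_j)·cross = 35·147.5000 = 5162.5000
edge 4: (20,16.5)→(15,37)  cross = 20·37 − 15·16.5 = 492.5000; (r_i+r_j)·cross = 35·492.5000 = 17237.5000
edge 5: (15,37)→(8.5,39.5)  cross = 15·39.5 − 8.5·37 = 278.0000; (r_i+r_j)·cross = 23.5·278.0000 = 6533.0000
edge 6: (8.5,39.5)→(0.5,30)  cross = 8.5·30 − 0.5·39.5 = 235.2500; (r_i+r_j)·cross = 9·235.2500 = 2117.2500
edge 7: (0.5,30)→(0.5,5)  cross = 0.5·5 − 0.5·30 = -12.5000; (r_i+r_j)·cross = 1·-12.5000 = -12.5000
Σcross = 1100.2500 → A = |Σcross|/2 = 550.1250 mm²
Σ(r_i+r_j)·cross = 30570.5000 → first moment M = |Σ|/6 = 5095.0833
R_c = M/A = 5095.0833/550.1250 = 9.2617 mm
θ = 294° = 5.131268 rad
V = θ·R_c·A = 5.131268·9.2617·550.1250 = 26144.238 mm³

Volume = 26144.238 mm³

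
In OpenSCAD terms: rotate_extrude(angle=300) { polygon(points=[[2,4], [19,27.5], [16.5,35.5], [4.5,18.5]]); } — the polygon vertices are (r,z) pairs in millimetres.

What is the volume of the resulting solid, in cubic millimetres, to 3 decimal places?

Profile (r,z), 4 vertices: (2,4) (19,27.5) (16.5,35.5) (4.5,18.5)
edge 0: (2,4)→(19,27.5)  cross = 2·27.5 − 19·4 = -21.0000; (r_i+r_j)·cross = 21·-21.0000 = -441.0000
edge 1: (19,27.5)→(16.5,35.5)  cross = 19·35.5 − 16.5·27.5 = 220.7500; (r_i+r_j)·cross = 35.5·220.7500 = 7836.6250
edge 2: (16.5,35.5)→(4.5,18.5)  cross = 16.5·18.5 − 4.5·35.5 = 145.5000; (r_i+r_j)·cross = 21·145.5000 = 3055.5000
edge 3: (4.5,18.5)→(2,4)  cross = 4.5·4 − 2·18.5 = -19.0000; (r_i+r_j)·cross = 6.5·-19.0000 = -123.5000
Σcross = 326.2500 → A = |Σcross|/2 = 163.1250 mm²
Σ(r_i+r_j)·cross = 10327.6250 → first moment M = |Σ|/6 = 1721.2708
R_c = M/A = 1721.2708/163.1250 = 10.5519 mm
θ = 300° = 5.235988 rad
V = θ·R_c·A = 5.235988·10.5519·163.1250 = 9012.553 mm³

Volume = 9012.553 mm³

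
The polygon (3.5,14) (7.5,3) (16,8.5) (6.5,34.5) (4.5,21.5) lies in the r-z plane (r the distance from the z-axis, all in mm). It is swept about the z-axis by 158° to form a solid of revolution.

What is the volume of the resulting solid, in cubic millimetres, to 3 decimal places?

Volume = 4705.879 mm³

Profile (r,z), 5 vertices: (3.5,14) (7.5,3) (16,8.5) (6.5,34.5) (4.5,21.5)
edge 0: (3.5,14)→(7.5,3)  cross = 3.5·3 − 7.5·14 = -94.5000; (r_i+r_j)·cross = 11·-94.5000 = -1039.5000
edge 1: (7.5,3)→(16,8.5)  cross = 7.5·8.5 − 16·3 = 15.7500; (r_i+r_j)·cross = 23.5·15.7500 = 370.1250
edge 2: (16,8.5)→(6.5,34.5)  cross = 16·34.5 − 6.5·8.5 = 496.7500; (r_i+r_j)·cross = 22.5·496.7500 = 11176.8750
edge 3: (6.5,34.5)→(4.5,21.5)  cross = 6.5·21.5 − 4.5·34.5 = -15.5000; (r_i+r_j)·cross = 11·-15.5000 = -170.5000
edge 4: (4.5,21.5)→(3.5,14)  cross = 4.5·14 − 3.5·21.5 = -12.2500; (r_i+r_j)·cross = 8·-12.2500 = -98.0000
Σcross = 390.2500 → A = |Σcross|/2 = 195.1250 mm²
Σ(r_i+r_j)·cross = 10239.0000 → first moment M = |Σ|/6 = 1706.5000
R_c = M/A = 1706.5000/195.1250 = 8.7457 mm
θ = 158° = 2.757620 rad
V = θ·R_c·A = 2.757620·8.7457·195.1250 = 4705.879 mm³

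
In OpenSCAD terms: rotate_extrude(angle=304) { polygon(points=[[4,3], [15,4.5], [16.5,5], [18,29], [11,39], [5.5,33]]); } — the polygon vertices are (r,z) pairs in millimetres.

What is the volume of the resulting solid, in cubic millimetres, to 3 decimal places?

Profile (r,z), 6 vertices: (4,3) (15,4.5) (16.5,5) (18,29) (11,39) (5.5,33)
edge 0: (4,3)→(15,4.5)  cross = 4·4.5 − 15·3 = -27.0000; (r_i+r_j)·cross = 19·-27.0000 = -513.0000
edge 1: (15,4.5)→(16.5,5)  cross = 15·5 − 16.5·4.5 = 0.7500; (r_i+r_j)·cross = 31.5·0.7500 = 23.6250
edge 2: (16.5,5)→(18,29)  cross = 16.5·29 − 18·5 = 388.5000; (r_i+r_j)·cross = 34.5·388.5000 = 13403.2500
edge 3: (18,29)→(11,39)  cross = 18·39 − 11·29 = 383.0000; (r_i+r_j)·cross = 29·383.0000 = 11107.0000
edge 4: (11,39)→(5.5,33)  cross = 11·33 − 5.5·39 = 148.5000; (r_i+r_j)·cross = 16.5·148.5000 = 2450.2500
edge 5: (5.5,33)→(4,3)  cross = 5.5·3 − 4·33 = -115.5000; (r_i+r_j)·cross = 9.5·-115.5000 = -1097.2500
Σcross = 778.2500 → A = |Σcross|/2 = 389.1250 mm²
Σ(r_i+r_j)·cross = 25373.8750 → first moment M = |Σ|/6 = 4228.9792
R_c = M/A = 4228.9792/389.1250 = 10.8679 mm
θ = 304° = 5.305801 rad
V = θ·R_c·A = 5.305801·10.8679·389.1250 = 22438.122 mm³

Volume = 22438.122 mm³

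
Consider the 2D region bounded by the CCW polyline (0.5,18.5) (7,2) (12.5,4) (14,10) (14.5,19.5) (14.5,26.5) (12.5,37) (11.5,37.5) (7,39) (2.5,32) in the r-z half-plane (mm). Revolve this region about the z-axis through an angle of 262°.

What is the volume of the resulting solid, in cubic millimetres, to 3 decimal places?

Volume = 14349.329 mm³

Profile (r,z), 10 vertices: (0.5,18.5) (7,2) (12.5,4) (14,10) (14.5,19.5) (14.5,26.5) (12.5,37) (11.5,37.5) (7,39) (2.5,32)
edge 0: (0.5,18.5)→(7,2)  cross = 0.5·2 − 7·18.5 = -128.5000; (r_i+r_j)·cross = 7.5·-128.5000 = -963.7500
edge 1: (7,2)→(12.5,4)  cross = 7·4 − 12.5·2 = 3.0000; (r_i+r_j)·cross = 19.5·3.0000 = 58.5000
edge 2: (12.5,4)→(14,10)  cross = 12.5·10 − 14·4 = 69.0000; (r_i+r_j)·cross = 26.5·69.0000 = 1828.5000
edge 3: (14,10)→(14.5,19.5)  cross = 14·19.5 − 14.5·10 = 128.0000; (r_i+r_j)·cross = 28.5·128.0000 = 3648.0000
edge 4: (14.5,19.5)→(14.5,26.5)  cross = 14.5·26.5 − 14.5·19.5 = 101.5000; (r_i+r_j)·cross = 29·101.5000 = 2943.5000
edge 5: (14.5,26.5)→(12.5,37)  cross = 14.5·37 − 12.5·26.5 = 205.2500; (r_i+r_j)·cross = 27·205.2500 = 5541.7500
edge 6: (12.5,37)→(11.5,37.5)  cross = 12.5·37.5 − 11.5·37 = 43.2500; (r_i+r_j)·cross = 24·43.2500 = 1038.0000
edge 7: (11.5,37.5)→(7,39)  cross = 11.5·39 − 7·37.5 = 186.0000; (r_i+r_j)·cross = 18.5·186.0000 = 3441.0000
edge 8: (7,39)→(2.5,32)  cross = 7·32 − 2.5·39 = 126.5000; (r_i+r_j)·cross = 9.5·126.5000 = 1201.7500
edge 9: (2.5,32)→(0.5,18.5)  cross = 2.5·18.5 − 0.5·32 = 30.2500; (r_i+r_j)·cross = 3·30.2500 = 90.7500
Σcross = 764.2500 → A = |Σcross|/2 = 382.1250 mm²
Σ(r_i+r_j)·cross = 18828.0000 → first moment M = |Σ|/6 = 3138.0000
R_c = M/A = 3138.0000/382.1250 = 8.2120 mm
θ = 262° = 4.572763 rad
V = θ·R_c·A = 4.572763·8.2120·382.1250 = 14349.329 mm³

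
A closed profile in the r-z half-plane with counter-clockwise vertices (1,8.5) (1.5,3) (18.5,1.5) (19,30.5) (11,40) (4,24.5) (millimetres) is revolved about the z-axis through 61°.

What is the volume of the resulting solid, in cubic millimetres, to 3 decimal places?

Profile (r,z), 6 vertices: (1,8.5) (1.5,3) (18.5,1.5) (19,30.5) (11,40) (4,24.5)
edge 0: (1,8.5)→(1.5,3)  cross = 1·3 − 1.5·8.5 = -9.7500; (r_i+r_j)·cross = 2.5·-9.7500 = -24.3750
edge 1: (1.5,3)→(18.5,1.5)  cross = 1.5·1.5 − 18.5·3 = -53.2500; (r_i+r_j)·cross = 20·-53.2500 = -1065.0000
edge 2: (18.5,1.5)→(19,30.5)  cross = 18.5·30.5 − 19·1.5 = 535.7500; (r_i+r_j)·cross = 37.5·535.7500 = 20090.6250
edge 3: (19,30.5)→(11,40)  cross = 19·40 − 11·30.5 = 424.5000; (r_i+r_j)·cross = 30·424.5000 = 12735.0000
edge 4: (11,40)→(4,24.5)  cross = 11·24.5 − 4·40 = 109.5000; (r_i+r_j)·cross = 15·109.5000 = 1642.5000
edge 5: (4,24.5)→(1,8.5)  cross = 4·8.5 − 1·24.5 = 9.5000; (r_i+r_j)·cross = 5·9.5000 = 47.5000
Σcross = 1016.2500 → A = |Σcross|/2 = 508.1250 mm²
Σ(r_i+r_j)·cross = 33426.2500 → first moment M = |Σ|/6 = 5571.0417
R_c = M/A = 5571.0417/508.1250 = 10.9639 mm
θ = 61° = 1.064651 rad
V = θ·R_c·A = 1.064651·10.9639·508.1250 = 5931.214 mm³

Volume = 5931.214 mm³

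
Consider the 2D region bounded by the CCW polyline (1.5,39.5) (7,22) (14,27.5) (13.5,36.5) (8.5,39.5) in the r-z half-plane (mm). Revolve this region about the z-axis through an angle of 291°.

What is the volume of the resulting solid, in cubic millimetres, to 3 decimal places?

Profile (r,z), 5 vertices: (1.5,39.5) (7,22) (14,27.5) (13.5,36.5) (8.5,39.5)
edge 0: (1.5,39.5)→(7,22)  cross = 1.5·22 − 7·39.5 = -243.5000; (r_i+r_j)·cross = 8.5·-243.5000 = -2069.7500
edge 1: (7,22)→(14,27.5)  cross = 7·27.5 − 14·22 = -115.5000; (r_i+r_j)·cross = 21·-115.5000 = -2425.5000
edge 2: (14,27.5)→(13.5,36.5)  cross = 14·36.5 − 13.5·27.5 = 139.7500; (r_i+r_j)·cross = 27.5·139.7500 = 3843.1250
edge 3: (13.5,36.5)→(8.5,39.5)  cross = 13.5·39.5 − 8.5·36.5 = 223.0000; (r_i+r_j)·cross = 22·223.0000 = 4906.0000
edge 4: (8.5,39.5)→(1.5,39.5)  cross = 8.5·39.5 − 1.5·39.5 = 276.5000; (r_i+r_j)·cross = 10·276.5000 = 2765.0000
Σcross = 280.2500 → A = |Σcross|/2 = 140.1250 mm²
Σ(r_i+r_j)·cross = 7018.8750 → first moment M = |Σ|/6 = 1169.8125
R_c = M/A = 1169.8125/140.1250 = 8.3483 mm
θ = 291° = 5.078908 rad
V = θ·R_c·A = 5.078908·8.3483·140.1250 = 5941.370 mm³

Volume = 5941.370 mm³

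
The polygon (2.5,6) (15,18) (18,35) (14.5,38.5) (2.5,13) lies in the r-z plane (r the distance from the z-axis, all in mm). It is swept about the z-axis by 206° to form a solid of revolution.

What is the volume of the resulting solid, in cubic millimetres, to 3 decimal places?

Profile (r,z), 5 vertices: (2.5,6) (15,18) (18,35) (14.5,38.5) (2.5,13)
edge 0: (2.5,6)→(15,18)  cross = 2.5·18 − 15·6 = -45.0000; (r_i+r_j)·cross = 17.5·-45.0000 = -787.5000
edge 1: (15,18)→(18,35)  cross = 15·35 − 18·18 = 201.0000; (r_i+r_j)·cross = 33·201.0000 = 6633.0000
edge 2: (18,35)→(14.5,38.5)  cross = 18·38.5 − 14.5·35 = 185.5000; (r_i+r_j)·cross = 32.5·185.5000 = 6028.7500
edge 3: (14.5,38.5)→(2.5,13)  cross = 14.5·13 − 2.5·38.5 = 92.2500; (r_i+r_j)·cross = 17·92.2500 = 1568.2500
edge 4: (2.5,13)→(2.5,6)  cross = 2.5·6 − 2.5·13 = -17.5000; (r_i+r_j)·cross = 5·-17.5000 = -87.5000
Σcross = 416.2500 → A = |Σcross|/2 = 208.1250 mm²
Σ(r_i+r_j)·cross = 13355.0000 → first moment M = |Σ|/6 = 2225.8333
R_c = M/A = 2225.8333/208.1250 = 10.6947 mm
θ = 206° = 3.595378 rad
V = θ·R_c·A = 3.595378·10.6947·208.1250 = 8002.713 mm³

Volume = 8002.713 mm³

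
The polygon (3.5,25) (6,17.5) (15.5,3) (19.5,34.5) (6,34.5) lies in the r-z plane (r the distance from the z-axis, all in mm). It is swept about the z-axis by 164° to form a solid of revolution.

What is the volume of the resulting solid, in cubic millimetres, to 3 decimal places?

Volume = 10750.591 mm³

Profile (r,z), 5 vertices: (3.5,25) (6,17.5) (15.5,3) (19.5,34.5) (6,34.5)
edge 0: (3.5,25)→(6,17.5)  cross = 3.5·17.5 − 6·25 = -88.7500; (r_i+r_j)·cross = 9.5·-88.7500 = -843.1250
edge 1: (6,17.5)→(15.5,3)  cross = 6·3 − 15.5·17.5 = -253.2500; (r_i+r_j)·cross = 21.5·-253.2500 = -5444.8750
edge 2: (15.5,3)→(19.5,34.5)  cross = 15.5·34.5 − 19.5·3 = 476.2500; (r_i+r_j)·cross = 35·476.2500 = 16668.7500
edge 3: (19.5,34.5)→(6,34.5)  cross = 19.5·34.5 − 6·34.5 = 465.7500; (r_i+r_j)·cross = 25.5·465.7500 = 11876.6250
edge 4: (6,34.5)→(3.5,25)  cross = 6·25 − 3.5·34.5 = 29.2500; (r_i+r_j)·cross = 9.5·29.2500 = 277.8750
Σcross = 629.2500 → A = |Σcross|/2 = 314.6250 mm²
Σ(r_i+r_j)·cross = 22535.2500 → first moment M = |Σ|/6 = 3755.8750
R_c = M/A = 3755.8750/314.6250 = 11.9376 mm
θ = 164° = 2.862340 rad
V = θ·R_c·A = 2.862340·11.9376·314.6250 = 10750.591 mm³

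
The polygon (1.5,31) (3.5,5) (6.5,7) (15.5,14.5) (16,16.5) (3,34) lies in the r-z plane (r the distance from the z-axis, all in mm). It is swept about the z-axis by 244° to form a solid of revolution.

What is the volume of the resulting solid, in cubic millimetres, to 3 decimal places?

Profile (r,z), 6 vertices: (1.5,31) (3.5,5) (6.5,7) (15.5,14.5) (16,16.5) (3,34)
edge 0: (1.5,31)→(3.5,5)  cross = 1.5·5 − 3.5·31 = -101.0000; (r_i+r_j)·cross = 5·-101.0000 = -505.0000
edge 1: (3.5,5)→(6.5,7)  cross = 3.5·7 − 6.5·5 = -8.0000; (r_i+r_j)·cross = 10·-8.0000 = -80.0000
edge 2: (6.5,7)→(15.5,14.5)  cross = 6.5·14.5 − 15.5·7 = -14.2500; (r_i+r_j)·cross = 22·-14.2500 = -313.5000
edge 3: (15.5,14.5)→(16,16.5)  cross = 15.5·16.5 − 16·14.5 = 23.7500; (r_i+r_j)·cross = 31.5·23.7500 = 748.1250
edge 4: (16,16.5)→(3,34)  cross = 16·34 − 3·16.5 = 494.5000; (r_i+r_j)·cross = 19·494.5000 = 9395.5000
edge 5: (3,34)→(1.5,31)  cross = 3·31 − 1.5·34 = 42.0000; (r_i+r_j)·cross = 4.5·42.0000 = 189.0000
Σcross = 437.0000 → A = |Σcross|/2 = 218.5000 mm²
Σ(r_i+r_j)·cross = 9434.1250 → first moment M = |Σ|/6 = 1572.3542
R_c = M/A = 1572.3542/218.5000 = 7.1961 mm
θ = 244° = 4.258603 rad
V = θ·R_c·A = 4.258603·7.1961·218.5000 = 6696.033 mm³

Volume = 6696.033 mm³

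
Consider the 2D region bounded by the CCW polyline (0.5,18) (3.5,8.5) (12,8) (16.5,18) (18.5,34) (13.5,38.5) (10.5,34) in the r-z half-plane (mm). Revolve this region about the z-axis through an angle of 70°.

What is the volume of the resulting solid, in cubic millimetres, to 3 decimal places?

Profile (r,z), 7 vertices: (0.5,18) (3.5,8.5) (12,8) (16.5,18) (18.5,34) (13.5,38.5) (10.5,34)
edge 0: (0.5,18)→(3.5,8.5)  cross = 0.5·8.5 − 3.5·18 = -58.7500; (r_i+r_j)·cross = 4·-58.7500 = -235.0000
edge 1: (3.5,8.5)→(12,8)  cross = 3.5·8 − 12·8.5 = -74.0000; (r_i+r_j)·cross = 15.5·-74.0000 = -1147.0000
edge 2: (12,8)→(16.5,18)  cross = 12·18 − 16.5·8 = 84.0000; (r_i+r_j)·cross = 28.5·84.0000 = 2394.0000
edge 3: (16.5,18)→(18.5,34)  cross = 16.5·34 − 18.5·18 = 228.0000; (r_i+r_j)·cross = 35·228.0000 = 7980.0000
edge 4: (18.5,34)→(13.5,38.5)  cross = 18.5·38.5 − 13.5·34 = 253.2500; (r_i+r_j)·cross = 32·253.2500 = 8104.0000
edge 5: (13.5,38.5)→(10.5,34)  cross = 13.5·34 − 10.5·38.5 = 54.7500; (r_i+r_j)·cross = 24·54.7500 = 1314.0000
edge 6: (10.5,34)→(0.5,18)  cross = 10.5·18 − 0.5·34 = 172.0000; (r_i+r_j)·cross = 11·172.0000 = 1892.0000
Σcross = 659.2500 → A = |Σcross|/2 = 329.6250 mm²
Σ(r_i+r_j)·cross = 20302.0000 → first moment M = |Σ|/6 = 3383.6667
R_c = M/A = 3383.6667/329.6250 = 10.2652 mm
θ = 70° = 1.221730 rad
V = θ·R_c·A = 1.221730·10.2652·329.6250 = 4133.929 mm³

Volume = 4133.929 mm³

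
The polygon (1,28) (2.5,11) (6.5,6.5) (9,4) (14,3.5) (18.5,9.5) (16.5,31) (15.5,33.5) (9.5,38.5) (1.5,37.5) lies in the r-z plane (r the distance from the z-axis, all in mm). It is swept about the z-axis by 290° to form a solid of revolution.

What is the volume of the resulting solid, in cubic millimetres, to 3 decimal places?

Profile (r,z), 10 vertices: (1,28) (2.5,11) (6.5,6.5) (9,4) (14,3.5) (18.5,9.5) (16.5,31) (15.5,33.5) (9.5,38.5) (1.5,37.5)
edge 0: (1,28)→(2.5,11)  cross = 1·11 − 2.5·28 = -59.0000; (r_i+r_j)·cross = 3.5·-59.0000 = -206.5000
edge 1: (2.5,11)→(6.5,6.5)  cross = 2.5·6.5 − 6.5·11 = -55.2500; (r_i+r_j)·cross = 9·-55.2500 = -497.2500
edge 2: (6.5,6.5)→(9,4)  cross = 6.5·4 − 9·6.5 = -32.5000; (r_i+r_j)·cross = 15.5·-32.5000 = -503.7500
edge 3: (9,4)→(14,3.5)  cross = 9·3.5 − 14·4 = -24.5000; (r_i+r_j)·cross = 23·-24.5000 = -563.5000
edge 4: (14,3.5)→(18.5,9.5)  cross = 14·9.5 − 18.5·3.5 = 68.2500; (r_i+r_j)·cross = 32.5·68.2500 = 2218.1250
edge 5: (18.5,9.5)→(16.5,31)  cross = 18.5·31 − 16.5·9.5 = 416.7500; (r_i+r_j)·cross = 35·416.7500 = 14586.2500
edge 6: (16.5,31)→(15.5,33.5)  cross = 16.5·33.5 − 15.5·31 = 72.2500; (r_i+r_j)·cross = 32·72.2500 = 2312.0000
edge 7: (15.5,33.5)→(9.5,38.5)  cross = 15.5·38.5 − 9.5·33.5 = 278.5000; (r_i+r_j)·cross = 25·278.5000 = 6962.5000
edge 8: (9.5,38.5)→(1.5,37.5)  cross = 9.5·37.5 − 1.5·38.5 = 298.5000; (r_i+r_j)·cross = 11·298.5000 = 3283.5000
edge 9: (1.5,37.5)→(1,28)  cross = 1.5·28 − 1·37.5 = 4.5000; (r_i+r_j)·cross = 2.5·4.5000 = 11.2500
Σcross = 967.5000 → A = |Σcross|/2 = 483.7500 mm²
Σ(r_i+r_j)·cross = 27602.6250 → first moment M = |Σ|/6 = 4600.4375
R_c = M/A = 4600.4375/483.7500 = 9.5099 mm
θ = 290° = 5.061455 rad
V = θ·R_c·A = 5.061455·9.5099·483.7500 = 23284.907 mm³

Volume = 23284.907 mm³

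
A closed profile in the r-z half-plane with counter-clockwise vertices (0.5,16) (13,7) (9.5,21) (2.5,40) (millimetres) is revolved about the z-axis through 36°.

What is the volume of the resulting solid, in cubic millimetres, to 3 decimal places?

Volume = 615.281 mm³

Profile (r,z), 4 vertices: (0.5,16) (13,7) (9.5,21) (2.5,40)
edge 0: (0.5,16)→(13,7)  cross = 0.5·7 − 13·16 = -204.5000; (r_i+r_j)·cross = 13.5·-204.5000 = -2760.7500
edge 1: (13,7)→(9.5,21)  cross = 13·21 − 9.5·7 = 206.5000; (r_i+r_j)·cross = 22.5·206.5000 = 4646.2500
edge 2: (9.5,21)→(2.5,40)  cross = 9.5·40 − 2.5·21 = 327.5000; (r_i+r_j)·cross = 12·327.5000 = 3930.0000
edge 3: (2.5,40)→(0.5,16)  cross = 2.5·16 − 0.5·40 = 20.0000; (r_i+r_j)·cross = 3·20.0000 = 60.0000
Σcross = 349.5000 → A = |Σcross|/2 = 174.7500 mm²
Σ(r_i+r_j)·cross = 5875.5000 → first moment M = |Σ|/6 = 979.2500
R_c = M/A = 979.2500/174.7500 = 5.6037 mm
θ = 36° = 0.628319 rad
V = θ·R_c·A = 0.628319·5.6037·174.7500 = 615.281 mm³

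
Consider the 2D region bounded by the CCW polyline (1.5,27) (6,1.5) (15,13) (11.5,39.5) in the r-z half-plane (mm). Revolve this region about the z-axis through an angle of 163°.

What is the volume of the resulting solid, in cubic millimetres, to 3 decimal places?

Profile (r,z), 4 vertices: (1.5,27) (6,1.5) (15,13) (11.5,39.5)
edge 0: (1.5,27)→(6,1.5)  cross = 1.5·1.5 − 6·27 = -159.7500; (r_i+r_j)·cross = 7.5·-159.7500 = -1198.1250
edge 1: (6,1.5)→(15,13)  cross = 6·13 − 15·1.5 = 55.5000; (r_i+r_j)·cross = 21·55.5000 = 1165.5000
edge 2: (15,13)→(11.5,39.5)  cross = 15·39.5 − 11.5·13 = 443.0000; (r_i+r_j)·cross = 26.5·443.0000 = 11739.5000
edge 3: (11.5,39.5)→(1.5,27)  cross = 11.5·27 − 1.5·39.5 = 251.2500; (r_i+r_j)·cross = 13·251.2500 = 3266.2500
Σcross = 590.0000 → A = |Σcross|/2 = 295.0000 mm²
Σ(r_i+r_j)·cross = 14973.1250 → first moment M = |Σ|/6 = 2495.5208
R_c = M/A = 2495.5208/295.0000 = 8.4594 mm
θ = 163° = 2.844887 rad
V = θ·R_c·A = 2.844887·8.4594·295.0000 = 7099.474 mm³

Volume = 7099.474 mm³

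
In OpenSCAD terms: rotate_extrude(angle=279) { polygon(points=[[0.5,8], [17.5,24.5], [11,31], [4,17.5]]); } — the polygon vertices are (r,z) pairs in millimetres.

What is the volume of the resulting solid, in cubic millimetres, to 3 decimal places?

Profile (r,z), 4 vertices: (0.5,8) (17.5,24.5) (11,31) (4,17.5)
edge 0: (0.5,8)→(17.5,24.5)  cross = 0.5·24.5 − 17.5·8 = -127.7500; (r_i+r_j)·cross = 18·-127.7500 = -2299.5000
edge 1: (17.5,24.5)→(11,31)  cross = 17.5·31 − 11·24.5 = 273.0000; (r_i+r_j)·cross = 28.5·273.0000 = 7780.5000
edge 2: (11,31)→(4,17.5)  cross = 11·17.5 − 4·31 = 68.5000; (r_i+r_j)·cross = 15·68.5000 = 1027.5000
edge 3: (4,17.5)→(0.5,8)  cross = 4·8 − 0.5·17.5 = 23.2500; (r_i+r_j)·cross = 4.5·23.2500 = 104.6250
Σcross = 237.0000 → A = |Σcross|/2 = 118.5000 mm²
Σ(r_i+r_j)·cross = 6613.1250 → first moment M = |Σ|/6 = 1102.1875
R_c = M/A = 1102.1875/118.5000 = 9.3012 mm
θ = 279° = 4.869469 rad
V = θ·R_c·A = 4.869469·9.3012·118.5000 = 5367.067 mm³

Volume = 5367.067 mm³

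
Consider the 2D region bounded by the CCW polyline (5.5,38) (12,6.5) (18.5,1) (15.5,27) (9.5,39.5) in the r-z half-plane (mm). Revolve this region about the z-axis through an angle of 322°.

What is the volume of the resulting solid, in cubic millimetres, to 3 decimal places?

Profile (r,z), 5 vertices: (5.5,38) (12,6.5) (18.5,1) (15.5,27) (9.5,39.5)
edge 0: (5.5,38)→(12,6.5)  cross = 5.5·6.5 − 12·38 = -420.2500; (r_i+r_j)·cross = 17.5·-420.2500 = -7354.3750
edge 1: (12,6.5)→(18.5,1)  cross = 12·1 − 18.5·6.5 = -108.2500; (r_i+r_j)·cross = 30.5·-108.2500 = -3301.6250
edge 2: (18.5,1)→(15.5,27)  cross = 18.5·27 − 15.5·1 = 484.0000; (r_i+r_j)·cross = 34·484.0000 = 16456.0000
edge 3: (15.5,27)→(9.5,39.5)  cross = 15.5·39.5 − 9.5·27 = 355.7500; (r_i+r_j)·cross = 25·355.7500 = 8893.7500
edge 4: (9.5,39.5)→(5.5,38)  cross = 9.5·38 − 5.5·39.5 = 143.7500; (r_i+r_j)·cross = 15·143.7500 = 2156.2500
Σcross = 455.0000 → A = |Σcross|/2 = 227.5000 mm²
Σ(r_i+r_j)·cross = 16850.0000 → first moment M = |Σ|/6 = 2808.3333
R_c = M/A = 2808.3333/227.5000 = 12.3443 mm
θ = 322° = 5.619960 rad
V = θ·R_c·A = 5.619960·12.3443·227.5000 = 15782.722 mm³

Volume = 15782.722 mm³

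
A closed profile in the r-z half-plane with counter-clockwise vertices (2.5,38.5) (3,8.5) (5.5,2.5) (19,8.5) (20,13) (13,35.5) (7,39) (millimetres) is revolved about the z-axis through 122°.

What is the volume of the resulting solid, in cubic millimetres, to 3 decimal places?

Profile (r,z), 7 vertices: (2.5,38.5) (3,8.5) (5.5,2.5) (19,8.5) (20,13) (13,35.5) (7,39)
edge 0: (2.5,38.5)→(3,8.5)  cross = 2.5·8.5 − 3·38.5 = -94.2500; (r_i+r_j)·cross = 5.5·-94.2500 = -518.3750
edge 1: (3,8.5)→(5.5,2.5)  cross = 3·2.5 − 5.5·8.5 = -39.2500; (r_i+r_j)·cross = 8.5·-39.2500 = -333.6250
edge 2: (5.5,2.5)→(19,8.5)  cross = 5.5·8.5 − 19·2.5 = -0.7500; (r_i+r_j)·cross = 24.5·-0.7500 = -18.3750
edge 3: (19,8.5)→(20,13)  cross = 19·13 − 20·8.5 = 77.0000; (r_i+r_j)·cross = 39·77.0000 = 3003.0000
edge 4: (20,13)→(13,35.5)  cross = 20·35.5 − 13·13 = 541.0000; (r_i+r_j)·cross = 33·541.0000 = 17853.0000
edge 5: (13,35.5)→(7,39)  cross = 13·39 − 7·35.5 = 258.5000; (r_i+r_j)·cross = 20·258.5000 = 5170.0000
edge 6: (7,39)→(2.5,38.5)  cross = 7·38.5 − 2.5·39 = 172.0000; (r_i+r_j)·cross = 9.5·172.0000 = 1634.0000
Σcross = 914.2500 → A = |Σcross|/2 = 457.1250 mm²
Σ(r_i+r_j)·cross = 26789.6250 → first moment M = |Σ|/6 = 4464.9375
R_c = M/A = 4464.9375/457.1250 = 9.7674 mm
θ = 122° = 2.129302 rad
V = θ·R_c·A = 2.129302·9.7674·457.1250 = 9507.199 mm³

Volume = 9507.199 mm³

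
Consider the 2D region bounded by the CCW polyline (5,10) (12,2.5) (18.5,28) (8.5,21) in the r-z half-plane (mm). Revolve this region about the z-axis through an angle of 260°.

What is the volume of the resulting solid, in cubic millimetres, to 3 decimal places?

Volume = 8170.693 mm³

Profile (r,z), 4 vertices: (5,10) (12,2.5) (18.5,28) (8.5,21)
edge 0: (5,10)→(12,2.5)  cross = 5·2.5 − 12·10 = -107.5000; (r_i+r_j)·cross = 17·-107.5000 = -1827.5000
edge 1: (12,2.5)→(18.5,28)  cross = 12·28 − 18.5·2.5 = 289.7500; (r_i+r_j)·cross = 30.5·289.7500 = 8837.3750
edge 2: (18.5,28)→(8.5,21)  cross = 18.5·21 − 8.5·28 = 150.5000; (r_i+r_j)·cross = 27·150.5000 = 4063.5000
edge 3: (8.5,21)→(5,10)  cross = 8.5·10 − 5·21 = -20.0000; (r_i+r_j)·cross = 13.5·-20.0000 = -270.0000
Σcross = 312.7500 → A = |Σcross|/2 = 156.3750 mm²
Σ(r_i+r_j)·cross = 10803.3750 → first moment M = |Σ|/6 = 1800.5625
R_c = M/A = 1800.5625/156.3750 = 11.5144 mm
θ = 260° = 4.537856 rad
V = θ·R_c·A = 4.537856·11.5144·156.3750 = 8170.693 mm³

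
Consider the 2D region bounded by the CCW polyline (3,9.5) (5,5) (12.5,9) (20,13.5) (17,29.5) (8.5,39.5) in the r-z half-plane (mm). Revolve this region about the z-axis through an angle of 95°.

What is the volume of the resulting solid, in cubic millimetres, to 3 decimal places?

Profile (r,z), 6 vertices: (3,9.5) (5,5) (12.5,9) (20,13.5) (17,29.5) (8.5,39.5)
edge 0: (3,9.5)→(5,5)  cross = 3·5 − 5·9.5 = -32.5000; (r_i+r_j)·cross = 8·-32.5000 = -260.0000
edge 1: (5,5)→(12.5,9)  cross = 5·9 − 12.5·5 = -17.5000; (r_i+r_j)·cross = 17.5·-17.5000 = -306.2500
edge 2: (12.5,9)→(20,13.5)  cross = 12.5·13.5 − 20·9 = -11.2500; (r_i+r_j)·cross = 32.5·-11.2500 = -365.6250
edge 3: (20,13.5)→(17,29.5)  cross = 20·29.5 − 17·13.5 = 360.5000; (r_i+r_j)·cross = 37·360.5000 = 13338.5000
edge 4: (17,29.5)→(8.5,39.5)  cross = 17·39.5 − 8.5·29.5 = 420.7500; (r_i+r_j)·cross = 25.5·420.7500 = 10729.1250
edge 5: (8.5,39.5)→(3,9.5)  cross = 8.5·9.5 − 3·39.5 = -37.7500; (r_i+r_j)·cross = 11.5·-37.7500 = -434.1250
Σcross = 682.2500 → A = |Σcross|/2 = 341.1250 mm²
Σ(r_i+r_j)·cross = 22701.6250 → first moment M = |Σ|/6 = 3783.6042
R_c = M/A = 3783.6042/341.1250 = 11.0915 mm
θ = 95° = 1.658063 rad
V = θ·R_c·A = 1.658063·11.0915·341.1250 = 6273.453 mm³

Volume = 6273.453 mm³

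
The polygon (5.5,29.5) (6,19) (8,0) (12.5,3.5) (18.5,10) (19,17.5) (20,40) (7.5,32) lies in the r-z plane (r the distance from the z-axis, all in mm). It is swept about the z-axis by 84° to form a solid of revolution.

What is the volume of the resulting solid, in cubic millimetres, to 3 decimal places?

Profile (r,z), 8 vertices: (5.5,29.5) (6,19) (8,0) (12.5,3.5) (18.5,10) (19,17.5) (20,40) (7.5,32)
edge 0: (5.5,29.5)→(6,19)  cross = 5.5·19 − 6·29.5 = -72.5000; (r_i+r_j)·cross = 11.5·-72.5000 = -833.7500
edge 1: (6,19)→(8,0)  cross = 6·0 − 8·19 = -152.0000; (r_i+r_j)·cross = 14·-152.0000 = -2128.0000
edge 2: (8,0)→(12.5,3.5)  cross = 8·3.5 − 12.5·0 = 28.0000; (r_i+r_j)·cross = 20.5·28.0000 = 574.0000
edge 3: (12.5,3.5)→(18.5,10)  cross = 12.5·10 − 18.5·3.5 = 60.2500; (r_i+r_j)·cross = 31·60.2500 = 1867.7500
edge 4: (18.5,10)→(19,17.5)  cross = 18.5·17.5 − 19·10 = 133.7500; (r_i+r_j)·cross = 37.5·133.7500 = 5015.6250
edge 5: (19,17.5)→(20,40)  cross = 19·40 − 20·17.5 = 410.0000; (r_i+r_j)·cross = 39·410.0000 = 15990.0000
edge 6: (20,40)→(7.5,32)  cross = 20·32 − 7.5·40 = 340.0000; (r_i+r_j)·cross = 27.5·340.0000 = 9350.0000
edge 7: (7.5,32)→(5.5,29.5)  cross = 7.5·29.5 − 5.5·32 = 45.2500; (r_i+r_j)·cross = 13·45.2500 = 588.2500
Σcross = 792.7500 → A = |Σcross|/2 = 396.3750 mm²
Σ(r_i+r_j)·cross = 30423.8750 → first moment M = |Σ|/6 = 5070.6458
R_c = M/A = 5070.6458/396.3750 = 12.7925 mm
θ = 84° = 1.466077 rad
V = θ·R_c·A = 1.466077·12.7925·396.3750 = 7433.955 mm³

Volume = 7433.955 mm³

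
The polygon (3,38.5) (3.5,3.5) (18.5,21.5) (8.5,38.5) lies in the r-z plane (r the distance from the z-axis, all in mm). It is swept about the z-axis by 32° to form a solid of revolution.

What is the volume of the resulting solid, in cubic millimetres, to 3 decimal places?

Profile (r,z), 4 vertices: (3,38.5) (3.5,3.5) (18.5,21.5) (8.5,38.5)
edge 0: (3,38.5)→(3.5,3.5)  cross = 3·3.5 − 3.5·38.5 = -124.2500; (r_i+r_j)·cross = 6.5·-124.2500 = -807.6250
edge 1: (3.5,3.5)→(18.5,21.5)  cross = 3.5·21.5 − 18.5·3.5 = 10.5000; (r_i+r_j)·cross = 22·10.5000 = 231.0000
edge 2: (18.5,21.5)→(8.5,38.5)  cross = 18.5·38.5 − 8.5·21.5 = 529.5000; (r_i+r_j)·cross = 27·529.5000 = 14296.5000
edge 3: (8.5,38.5)→(3,38.5)  cross = 8.5·38.5 − 3·38.5 = 211.7500; (r_i+r_j)·cross = 11.5·211.7500 = 2435.1250
Σcross = 627.5000 → A = |Σcross|/2 = 313.7500 mm²
Σ(r_i+r_j)·cross = 16155.0000 → first moment M = |Σ|/6 = 2692.5000
R_c = M/A = 2692.5000/313.7500 = 8.5817 mm
θ = 32° = 0.558505 rad
V = θ·R_c·A = 0.558505·8.5817·313.7500 = 1503.776 mm³

Volume = 1503.776 mm³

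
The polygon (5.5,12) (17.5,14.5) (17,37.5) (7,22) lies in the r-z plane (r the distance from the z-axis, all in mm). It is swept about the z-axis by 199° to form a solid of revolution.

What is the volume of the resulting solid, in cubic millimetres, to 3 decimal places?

Volume = 7730.269 mm³

Profile (r,z), 4 vertices: (5.5,12) (17.5,14.5) (17,37.5) (7,22)
edge 0: (5.5,12)→(17.5,14.5)  cross = 5.5·14.5 − 17.5·12 = -130.2500; (r_i+r_j)·cross = 23·-130.2500 = -2995.7500
edge 1: (17.5,14.5)→(17,37.5)  cross = 17.5·37.5 − 17·14.5 = 409.7500; (r_i+r_j)·cross = 34.5·409.7500 = 14136.3750
edge 2: (17,37.5)→(7,22)  cross = 17·22 − 7·37.5 = 111.5000; (r_i+r_j)·cross = 24·111.5000 = 2676.0000
edge 3: (7,22)→(5.5,12)  cross = 7·12 − 5.5·22 = -37.0000; (r_i+r_j)·cross = 12.5·-37.0000 = -462.5000
Σcross = 354.0000 → A = |Σcross|/2 = 177.0000 mm²
Σ(r_i+r_j)·cross = 13354.1250 → first moment M = |Σ|/6 = 2225.6875
R_c = M/A = 2225.6875/177.0000 = 12.5745 mm
θ = 199° = 3.473205 rad
V = θ·R_c·A = 3.473205·12.5745·177.0000 = 7730.269 mm³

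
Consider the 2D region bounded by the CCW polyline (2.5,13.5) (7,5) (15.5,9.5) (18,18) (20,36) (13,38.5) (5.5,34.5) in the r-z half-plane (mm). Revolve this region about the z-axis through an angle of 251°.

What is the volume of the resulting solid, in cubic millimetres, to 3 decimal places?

Volume = 20286.919 mm³

Profile (r,z), 7 vertices: (2.5,13.5) (7,5) (15.5,9.5) (18,18) (20,36) (13,38.5) (5.5,34.5)
edge 0: (2.5,13.5)→(7,5)  cross = 2.5·5 − 7·13.5 = -82.0000; (r_i+r_j)·cross = 9.5·-82.0000 = -779.0000
edge 1: (7,5)→(15.5,9.5)  cross = 7·9.5 − 15.5·5 = -11.0000; (r_i+r_j)·cross = 22.5·-11.0000 = -247.5000
edge 2: (15.5,9.5)→(18,18)  cross = 15.5·18 − 18·9.5 = 108.0000; (r_i+r_j)·cross = 33.5·108.0000 = 3618.0000
edge 3: (18,18)→(20,36)  cross = 18·36 − 20·18 = 288.0000; (r_i+r_j)·cross = 38·288.0000 = 10944.0000
edge 4: (20,36)→(13,38.5)  cross = 20·38.5 − 13·36 = 302.0000; (r_i+r_j)·cross = 33·302.0000 = 9966.0000
edge 5: (13,38.5)→(5.5,34.5)  cross = 13·34.5 − 5.5·38.5 = 236.7500; (r_i+r_j)·cross = 18.5·236.7500 = 4379.8750
edge 6: (5.5,34.5)→(2.5,13.5)  cross = 5.5·13.5 − 2.5·34.5 = -12.0000; (r_i+r_j)·cross = 8·-12.0000 = -96.0000
Σcross = 829.7500 → A = |Σcross|/2 = 414.8750 mm²
Σ(r_i+r_j)·cross = 27785.3750 → first moment M = |Σ|/6 = 4630.8958
R_c = M/A = 4630.8958/414.8750 = 11.1621 mm
θ = 251° = 4.380776 rad
V = θ·R_c·A = 4.380776·11.1621·414.8750 = 20286.919 mm³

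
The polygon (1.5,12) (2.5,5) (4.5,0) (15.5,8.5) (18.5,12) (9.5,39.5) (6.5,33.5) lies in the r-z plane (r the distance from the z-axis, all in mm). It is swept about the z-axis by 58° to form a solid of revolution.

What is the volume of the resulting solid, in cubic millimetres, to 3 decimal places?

Volume = 3369.242 mm³

Profile (r,z), 7 vertices: (1.5,12) (2.5,5) (4.5,0) (15.5,8.5) (18.5,12) (9.5,39.5) (6.5,33.5)
edge 0: (1.5,12)→(2.5,5)  cross = 1.5·5 − 2.5·12 = -22.5000; (r_i+r_j)·cross = 4·-22.5000 = -90.0000
edge 1: (2.5,5)→(4.5,0)  cross = 2.5·0 − 4.5·5 = -22.5000; (r_i+r_j)·cross = 7·-22.5000 = -157.5000
edge 2: (4.5,0)→(15.5,8.5)  cross = 4.5·8.5 − 15.5·0 = 38.2500; (r_i+r_j)·cross = 20·38.2500 = 765.0000
edge 3: (15.5,8.5)→(18.5,12)  cross = 15.5·12 − 18.5·8.5 = 28.7500; (r_i+r_j)·cross = 34·28.7500 = 977.5000
edge 4: (18.5,12)→(9.5,39.5)  cross = 18.5·39.5 − 9.5·12 = 616.7500; (r_i+r_j)·cross = 28·616.7500 = 17269.0000
edge 5: (9.5,39.5)→(6.5,33.5)  cross = 9.5·33.5 − 6.5·39.5 = 61.5000; (r_i+r_j)·cross = 16·61.5000 = 984.0000
edge 6: (6.5,33.5)→(1.5,12)  cross = 6.5·12 − 1.5·33.5 = 27.7500; (r_i+r_j)·cross = 8·27.7500 = 222.0000
Σcross = 728.0000 → A = |Σcross|/2 = 364.0000 mm²
Σ(r_i+r_j)·cross = 19970.0000 → first moment M = |Σ|/6 = 3328.3333
R_c = M/A = 3328.3333/364.0000 = 9.1438 mm
θ = 58° = 1.012291 rad
V = θ·R_c·A = 1.012291·9.1438·364.0000 = 3369.242 mm³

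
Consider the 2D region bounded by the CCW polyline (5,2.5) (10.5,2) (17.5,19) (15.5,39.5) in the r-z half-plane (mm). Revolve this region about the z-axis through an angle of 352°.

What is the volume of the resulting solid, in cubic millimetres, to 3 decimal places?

Profile (r,z), 4 vertices: (5,2.5) (10.5,2) (17.5,19) (15.5,39.5)
edge 0: (5,2.5)→(10.5,2)  cross = 5·2 − 10.5·2.5 = -16.2500; (r_i+r_j)·cross = 15.5·-16.2500 = -251.8750
edge 1: (10.5,2)→(17.5,19)  cross = 10.5·19 − 17.5·2 = 164.5000; (r_i+r_j)·cross = 28·164.5000 = 4606.0000
edge 2: (17.5,19)→(15.5,39.5)  cross = 17.5·39.5 − 15.5·19 = 396.7500; (r_i+r_j)·cross = 33·396.7500 = 13092.7500
edge 3: (15.5,39.5)→(5,2.5)  cross = 15.5·2.5 − 5·39.5 = -158.7500; (r_i+r_j)·cross = 20.5·-158.7500 = -3254.3750
Σcross = 386.2500 → A = |Σcross|/2 = 193.1250 mm²
Σ(r_i+r_j)·cross = 14192.5000 → first moment M = |Σ|/6 = 2365.4167
R_c = M/A = 2365.4167/193.1250 = 12.2481 mm
θ = 352° = 6.143559 rad
V = θ·R_c·A = 6.143559·12.2481·193.1250 = 14532.077 mm³

Volume = 14532.077 mm³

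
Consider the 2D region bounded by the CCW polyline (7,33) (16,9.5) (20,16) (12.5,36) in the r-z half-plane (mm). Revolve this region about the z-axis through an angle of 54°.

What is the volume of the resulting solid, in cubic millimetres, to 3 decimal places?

Volume = 1852.165 mm³

Profile (r,z), 4 vertices: (7,33) (16,9.5) (20,16) (12.5,36)
edge 0: (7,33)→(16,9.5)  cross = 7·9.5 − 16·33 = -461.5000; (r_i+r_j)·cross = 23·-461.5000 = -10614.5000
edge 1: (16,9.5)→(20,16)  cross = 16·16 − 20·9.5 = 66.0000; (r_i+r_j)·cross = 36·66.0000 = 2376.0000
edge 2: (20,16)→(12.5,36)  cross = 20·36 − 12.5·16 = 520.0000; (r_i+r_j)·cross = 32.5·520.0000 = 16900.0000
edge 3: (12.5,36)→(7,33)  cross = 12.5·33 − 7·36 = 160.5000; (r_i+r_j)·cross = 19.5·160.5000 = 3129.7500
Σcross = 285.0000 → A = |Σcross|/2 = 142.5000 mm²
Σ(r_i+r_j)·cross = 11791.2500 → first moment M = |Σ|/6 = 1965.2083
R_c = M/A = 1965.2083/142.5000 = 13.7909 mm
θ = 54° = 0.942478 rad
V = θ·R_c·A = 0.942478·13.7909·142.5000 = 1852.165 mm³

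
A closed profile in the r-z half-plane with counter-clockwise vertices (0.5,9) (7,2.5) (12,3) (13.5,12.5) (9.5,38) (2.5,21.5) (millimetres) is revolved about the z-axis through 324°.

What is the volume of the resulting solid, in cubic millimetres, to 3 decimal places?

Profile (r,z), 6 vertices: (0.5,9) (7,2.5) (12,3) (13.5,12.5) (9.5,38) (2.5,21.5)
edge 0: (0.5,9)→(7,2.5)  cross = 0.5·2.5 − 7·9 = -61.7500; (r_i+r_j)·cross = 7.5·-61.7500 = -463.1250
edge 1: (7,2.5)→(12,3)  cross = 7·3 − 12·2.5 = -9.0000; (r_i+r_j)·cross = 19·-9.0000 = -171.0000
edge 2: (12,3)→(13.5,12.5)  cross = 12·12.5 − 13.5·3 = 109.5000; (r_i+r_j)·cross = 25.5·109.5000 = 2792.2500
edge 3: (13.5,12.5)→(9.5,38)  cross = 13.5·38 − 9.5·12.5 = 394.2500; (r_i+r_j)·cross = 23·394.2500 = 9067.7500
edge 4: (9.5,38)→(2.5,21.5)  cross = 9.5·21.5 − 2.5·38 = 109.2500; (r_i+r_j)·cross = 12·109.2500 = 1311.0000
edge 5: (2.5,21.5)→(0.5,9)  cross = 2.5·9 − 0.5·21.5 = 11.7500; (r_i+r_j)·cross = 3·11.7500 = 35.2500
Σcross = 554.0000 → A = |Σcross|/2 = 277.0000 mm²
Σ(r_i+r_j)·cross = 12572.1250 → first moment M = |Σ|/6 = 2095.3542
R_c = M/A = 2095.3542/277.0000 = 7.5645 mm
θ = 324° = 5.654867 rad
V = θ·R_c·A = 5.654867·7.5645·277.0000 = 11848.949 mm³

Volume = 11848.949 mm³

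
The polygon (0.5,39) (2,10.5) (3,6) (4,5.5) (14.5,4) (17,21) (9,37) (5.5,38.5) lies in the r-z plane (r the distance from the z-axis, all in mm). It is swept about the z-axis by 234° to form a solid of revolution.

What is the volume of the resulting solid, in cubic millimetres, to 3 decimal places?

Profile (r,z), 8 vertices: (0.5,39) (2,10.5) (3,6) (4,5.5) (14.5,4) (17,21) (9,37) (5.5,38.5)
edge 0: (0.5,39)→(2,10.5)  cross = 0.5·10.5 − 2·39 = -72.7500; (r_i+r_j)·cross = 2.5·-72.7500 = -181.8750
edge 1: (2,10.5)→(3,6)  cross = 2·6 − 3·10.5 = -19.5000; (r_i+r_j)·cross = 5·-19.5000 = -97.5000
edge 2: (3,6)→(4,5.5)  cross = 3·5.5 − 4·6 = -7.5000; (r_i+r_j)·cross = 7·-7.5000 = -52.5000
edge 3: (4,5.5)→(14.5,4)  cross = 4·4 − 14.5·5.5 = -63.7500; (r_i+r_j)·cross = 18.5·-63.7500 = -1179.3750
edge 4: (14.5,4)→(17,21)  cross = 14.5·21 − 17·4 = 236.5000; (r_i+r_j)·cross = 31.5·236.5000 = 7449.7500
edge 5: (17,21)→(9,37)  cross = 17·37 − 9·21 = 440.0000; (r_i+r_j)·cross = 26·440.0000 = 11440.0000
edge 6: (9,37)→(5.5,38.5)  cross = 9·38.5 − 5.5·37 = 143.0000; (r_i+r_j)·cross = 14.5·143.0000 = 2073.5000
edge 7: (5.5,38.5)→(0.5,39)  cross = 5.5·39 − 0.5·38.5 = 195.2500; (r_i+r_j)·cross = 6·195.2500 = 1171.5000
Σcross = 851.2500 → A = |Σcross|/2 = 425.6250 mm²
Σ(r_i+r_j)·cross = 20623.5000 → first moment M = |Σ|/6 = 3437.2500
R_c = M/A = 3437.2500/425.6250 = 8.0758 mm
θ = 234° = 4.084070 rad
V = θ·R_c·A = 4.084070·8.0758·425.6250 = 14037.971 mm³

Volume = 14037.971 mm³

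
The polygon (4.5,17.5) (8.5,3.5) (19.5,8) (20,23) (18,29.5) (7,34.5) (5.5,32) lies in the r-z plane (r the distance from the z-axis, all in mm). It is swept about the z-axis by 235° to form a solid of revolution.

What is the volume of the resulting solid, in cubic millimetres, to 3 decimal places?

Volume = 18225.035 mm³

Profile (r,z), 7 vertices: (4.5,17.5) (8.5,3.5) (19.5,8) (20,23) (18,29.5) (7,34.5) (5.5,32)
edge 0: (4.5,17.5)→(8.5,3.5)  cross = 4.5·3.5 − 8.5·17.5 = -133.0000; (r_i+r_j)·cross = 13·-133.0000 = -1729.0000
edge 1: (8.5,3.5)→(19.5,8)  cross = 8.5·8 − 19.5·3.5 = -0.2500; (r_i+r_j)·cross = 28·-0.2500 = -7.0000
edge 2: (19.5,8)→(20,23)  cross = 19.5·23 − 20·8 = 288.5000; (r_i+r_j)·cross = 39.5·288.5000 = 11395.7500
edge 3: (20,23)→(18,29.5)  cross = 20·29.5 − 18·23 = 176.0000; (r_i+r_j)·cross = 38·176.0000 = 6688.0000
edge 4: (18,29.5)→(7,34.5)  cross = 18·34.5 − 7·29.5 = 414.5000; (r_i+r_j)·cross = 25·414.5000 = 10362.5000
edge 5: (7,34.5)→(5.5,32)  cross = 7·32 − 5.5·34.5 = 34.2500; (r_i+r_j)·cross = 12.5·34.2500 = 428.1250
edge 6: (5.5,32)→(4.5,17.5)  cross = 5.5·17.5 − 4.5·32 = -47.7500; (r_i+r_j)·cross = 10·-47.7500 = -477.5000
Σcross = 732.2500 → A = |Σcross|/2 = 366.1250 mm²
Σ(r_i+r_j)·cross = 26660.8750 → first moment M = |Σ|/6 = 4443.4792
R_c = M/A = 4443.4792/366.1250 = 12.1365 mm
θ = 235° = 4.101524 rad
V = θ·R_c·A = 4.101524·12.1365·366.1250 = 18225.035 mm³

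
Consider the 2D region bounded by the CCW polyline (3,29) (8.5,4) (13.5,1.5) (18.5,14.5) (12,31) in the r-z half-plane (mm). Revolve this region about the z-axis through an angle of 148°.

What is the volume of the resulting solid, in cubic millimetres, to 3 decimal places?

Volume = 7655.194 mm³

Profile (r,z), 5 vertices: (3,29) (8.5,4) (13.5,1.5) (18.5,14.5) (12,31)
edge 0: (3,29)→(8.5,4)  cross = 3·4 − 8.5·29 = -234.5000; (r_i+r_j)·cross = 11.5·-234.5000 = -2696.7500
edge 1: (8.5,4)→(13.5,1.5)  cross = 8.5·1.5 − 13.5·4 = -41.2500; (r_i+r_j)·cross = 22·-41.2500 = -907.5000
edge 2: (13.5,1.5)→(18.5,14.5)  cross = 13.5·14.5 − 18.5·1.5 = 168.0000; (r_i+r_j)·cross = 32·168.0000 = 5376.0000
edge 3: (18.5,14.5)→(12,31)  cross = 18.5·31 − 12·14.5 = 399.5000; (r_i+r_j)·cross = 30.5·399.5000 = 12184.7500
edge 4: (12,31)→(3,29)  cross = 12·29 − 3·31 = 255.0000; (r_i+r_j)·cross = 15·255.0000 = 3825.0000
Σcross = 546.7500 → A = |Σcross|/2 = 273.3750 mm²
Σ(r_i+r_j)·cross = 17781.5000 → first moment M = |Σ|/6 = 2963.5833
R_c = M/A = 2963.5833/273.3750 = 10.8407 mm
θ = 148° = 2.583087 rad
V = θ·R_c·A = 2.583087·10.8407·273.3750 = 7655.194 mm³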